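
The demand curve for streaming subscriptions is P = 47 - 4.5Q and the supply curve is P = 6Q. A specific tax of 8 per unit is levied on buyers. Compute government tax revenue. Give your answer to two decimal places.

29.71

Without the tax, 47 - 4.5Q = 6Q so Q* = 4.4762 and P* = 26.8571.
With the tax, buyers' net willingness to pay falls by 8: (47 - 8) - 4.5Q = 6Q, so Q_t = 3.7143. Buyers pay P_b = 30.2857; sellers receive P_s = P_b - 8 = 22.2857.
Revenue is the tax times quantity traded: 8 x 3.7143 = 29.7143.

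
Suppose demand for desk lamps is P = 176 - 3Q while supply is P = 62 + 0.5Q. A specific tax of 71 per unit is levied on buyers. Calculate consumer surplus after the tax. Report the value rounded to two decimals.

Pre-tax equilibrium: 176 - 3Q = 62 + 0.5Q gives Q* = 32.5714, P* = 78.2857.
With the tax, buyers' net willingness to pay falls by 71: (176 - 71) - 3Q = 62 + 0.5Q, so Q_t = 12.2857. Buyers pay P_b = 139.1429; sellers receive P_s = P_b - 71 = 68.1429.
Consumer surplus is the triangle under demand above P_b: (1/2)(12.2857)(176 - 139.1429) = 226.4082.

226.41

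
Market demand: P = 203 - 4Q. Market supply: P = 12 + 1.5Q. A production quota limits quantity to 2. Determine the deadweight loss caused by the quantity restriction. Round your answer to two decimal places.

Without the quota, 203 - 4Q = 12 + 1.5Q gives Q* = 34.7273.
At Q = 2 the demand price is 203 - 4(2) = 195 and the supply price is 12 + 1.5(2) = 15.
Deadweight loss is the triangle between the curves from 2 to 34.7273: (1/2)(195 - 15)(34.7273 - 2) = 2945.4545.

2945.45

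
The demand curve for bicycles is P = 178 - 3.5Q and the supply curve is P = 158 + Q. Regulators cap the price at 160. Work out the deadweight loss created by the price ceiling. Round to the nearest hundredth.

13.44

Free-market equilibrium: 178 - 3.5Q = 158 + Q gives Q* = 4.4444, P* = 162.4444.
At the ceiling price 160, quantity supplied is (160 - 158)/1 = 2; supply is the short side, so Q = 2 trades at P = 160.
At Q = 2 the demand price is 171 and the supply price is 160. Deadweight loss is the triangle between the curves from 2 to 4.4444: (1/2)(171 - 160)(4.4444 - 2) = 13.4444.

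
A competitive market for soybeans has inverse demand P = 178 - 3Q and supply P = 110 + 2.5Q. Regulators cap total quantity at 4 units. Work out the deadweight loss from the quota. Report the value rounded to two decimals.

192.36

Unrestricted equilibrium: Q* = (178 - 110)/(3 + 2.5) = 12.3636.
At Q = 4 the demand price is 178 - 3(4) = 166 and the supply price is 110 + 2.5(4) = 120.
Deadweight loss is the triangle between the curves from 4 to 12.3636: (1/2)(166 - 120)(12.3636 - 4) = 192.3636.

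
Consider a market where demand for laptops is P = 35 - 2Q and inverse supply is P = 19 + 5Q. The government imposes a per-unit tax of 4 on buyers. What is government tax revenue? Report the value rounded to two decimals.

6.86

Without the tax, 35 - 2Q = 19 + 5Q so Q* = 2.2857 and P* = 30.4286.
A tax on buyers shifts demand down by 4: (35 - 4) - 2Q = 19 + 5Q, so Q_t = 1.7143. Buyers pay P_b = 31.5714; sellers receive P_s = P_b - 4 = 27.5714.
Tax revenue = t x Q_t = 4 x 1.7143 = 6.8571.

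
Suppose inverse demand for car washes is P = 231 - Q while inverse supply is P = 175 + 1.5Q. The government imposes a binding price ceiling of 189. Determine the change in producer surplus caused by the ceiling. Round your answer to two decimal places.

-310.99

Without the control, 231 - Q = 175 + 1.5Q so Q* = 22.4 and P* = 208.6.
At P = 189, sellers supply (189 - 175)/1.5 = 9.3333 while buyers want more, so the quantity traded is 9.3333 at price 189.
PS goes from (1/2)(22.4)(33.6) = 376.32 to 65.3333 (computed as (189 - 175)(9.3333) - (1/2)(1.5)(9.3333)^2), a change of -310.9867.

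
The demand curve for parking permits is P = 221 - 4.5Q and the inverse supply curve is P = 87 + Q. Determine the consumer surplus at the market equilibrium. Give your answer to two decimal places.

1335.57

Equilibrium: 221 - 4.5Q = 87 + Q, so Q* = 24.3636 and P* = 111.3636.
CS is the area between the demand curve and P* from 0 to Q*: (1/2)(24.3636)(109.6364) = 1335.5702.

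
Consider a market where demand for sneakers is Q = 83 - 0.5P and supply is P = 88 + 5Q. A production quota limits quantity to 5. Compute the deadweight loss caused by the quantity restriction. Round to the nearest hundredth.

Rewriting demand in inverse form: P = 166 - 2Q.
Without the quota, 166 - 2Q = 88 + 5Q gives Q* = 11.1429.
At Q = 5 the demand price is 166 - 2(5) = 156 and the supply price is 88 + 5(5) = 113.
DWL = (1/2)(gap between curves at 5) x (Q* - 5) = (1/2)(43)(6.1429) = 132.0714.

132.07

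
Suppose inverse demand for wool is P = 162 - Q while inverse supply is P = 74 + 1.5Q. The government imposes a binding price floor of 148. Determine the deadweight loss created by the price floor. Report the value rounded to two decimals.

561.80

Free-market equilibrium: 162 - Q = 74 + 1.5Q gives Q* = 35.2, P* = 126.8.
At P = 148, buyers demand (162 - 148)/1 = 14 while sellers would supply more, so the quantity traded is 14 at price 148.
The lost-trades triangle has base Q* - 14 = 21.2 and height equal to the gap between the curves at Q = 14, which is 148 - 95 = 53. DWL = (1/2)(21.2)(53) = 561.8.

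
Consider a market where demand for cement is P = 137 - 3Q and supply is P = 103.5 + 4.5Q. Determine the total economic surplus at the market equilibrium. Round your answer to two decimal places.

74.82

Equilibrium: 137 - 3Q = 103.5 + 4.5Q, so Q* = 4.4667 and P* = 123.6.
CS = (1/2)(4.4667)(13.4) = 29.9267 and PS = (1/2)(4.4667)(20.1) = 44.89, so total surplus = 74.8167.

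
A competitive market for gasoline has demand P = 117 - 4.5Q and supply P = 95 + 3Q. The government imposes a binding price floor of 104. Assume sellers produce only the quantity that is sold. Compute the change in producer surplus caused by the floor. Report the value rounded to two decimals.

Free-market equilibrium: 117 - 4.5Q = 95 + 3Q gives Q* = 2.9333, P* = 103.8.
At P = 104, buyers demand (117 - 104)/4.5 = 2.8889 while sellers would supply more, so the quantity traded is 2.8889 at price 104.
PS goes from (1/2)(2.9333)(8.8) = 12.9067 to 13.4815 (computed as (104 - 95)(2.8889) - (1/2)(3)(2.8889)^2), a change of 0.5748.

0.57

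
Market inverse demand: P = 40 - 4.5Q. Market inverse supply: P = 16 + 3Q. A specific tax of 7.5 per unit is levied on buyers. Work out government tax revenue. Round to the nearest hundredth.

16.50

Pre-tax equilibrium: 40 - 4.5Q = 16 + 3Q gives Q* = 3.2, P* = 25.6.
A tax on buyers shifts demand down by 7.5: (40 - 7.5) - 4.5Q = 16 + 3Q, so Q_t = 2.2. Buyers pay P_b = 30.1; sellers receive P_s = P_b - 7.5 = 22.6.
Revenue is the tax times quantity traded: 7.5 x 2.2 = 16.5.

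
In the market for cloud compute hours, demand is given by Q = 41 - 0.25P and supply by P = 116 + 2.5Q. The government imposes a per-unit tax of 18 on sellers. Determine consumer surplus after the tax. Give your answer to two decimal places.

Rewriting demand in inverse form: P = 164 - 4Q.
Without the tax, 164 - 4Q = 116 + 2.5Q so Q* = 7.3846 and P* = 134.4615.
With the tax, sellers need 18 more per unit: 164 - 4Q = 116 + 2.5Q + 18, so Q_t = 4.6154. Buyers pay P_b = 145.5385; sellers receive P_s = P_b - 18 = 127.5385.
CS = (1/2)(Q_t)(164 - P_b) = (1/2)(4.6154)(18.4615) = 42.6036.

42.60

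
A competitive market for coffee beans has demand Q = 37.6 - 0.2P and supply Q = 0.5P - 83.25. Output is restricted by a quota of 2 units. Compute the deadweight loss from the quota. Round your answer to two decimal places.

4.02

Rewriting demand in inverse form: P = 188 - 5Q.
Rewriting supply in inverse form: P = 166.5 + 2Q.
Without the quota, 188 - 5Q = 166.5 + 2Q gives Q* = 3.0714.
At Q = 2 the demand price is 188 - 5(2) = 178 and the supply price is 166.5 + 2(2) = 170.5.
DWL = (1/2)(gap between curves at 2) x (Q* - 2) = (1/2)(7.5)(1.0714) = 4.0179.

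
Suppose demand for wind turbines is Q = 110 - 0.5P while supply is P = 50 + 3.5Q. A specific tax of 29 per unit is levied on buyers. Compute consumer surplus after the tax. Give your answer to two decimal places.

Rewriting demand in inverse form: P = 220 - 2Q.
Pre-tax equilibrium: 220 - 2Q = 50 + 3.5Q gives Q* = 30.9091, P* = 158.1818.
A tax on buyers shifts demand down by 29: (220 - 29) - 2Q = 50 + 3.5Q, so Q_t = 25.6364. Buyers pay P_b = 168.7273; sellers receive P_s = P_b - 29 = 139.7273.
Consumer surplus is the triangle under demand above P_b: (1/2)(25.6364)(220 - 168.7273) = 657.2231.

657.22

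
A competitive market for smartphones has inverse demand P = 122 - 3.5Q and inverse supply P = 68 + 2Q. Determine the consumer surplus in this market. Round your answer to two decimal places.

168.69

Equilibrium: 122 - 3.5Q = 68 + 2Q, so Q* = 9.8182 and P* = 87.6364.
Consumer surplus is the triangle under demand above P*: (1/2)(9.8182)(122 - 87.6364) = (1/2)(9.8182)(34.3636) = 168.6942.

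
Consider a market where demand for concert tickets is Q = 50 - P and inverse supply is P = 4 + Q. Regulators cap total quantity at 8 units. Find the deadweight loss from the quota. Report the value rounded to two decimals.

225.00

Rewriting demand in inverse form: P = 50 - Q.
Without the quota, 50 - Q = 4 + Q gives Q* = 23.
At Q = 8 the demand price is 50 - (8) = 42 and the supply price is 4 + (8) = 12.
Deadweight loss is the triangle between the curves from 8 to 23: (1/2)(42 - 12)(23 - 8) = 225.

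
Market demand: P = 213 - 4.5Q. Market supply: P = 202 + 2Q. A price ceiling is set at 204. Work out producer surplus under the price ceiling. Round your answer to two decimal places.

Free-market equilibrium: 213 - 4.5Q = 202 + 2Q gives Q* = 1.6923, P* = 205.3846.
At P = 204, sellers supply (204 - 202)/2 = 1 while buyers want more, so the quantity traded is 1 at price 204.
PS is the triangle above supply below 204: (1/2)(1)(204 - 202) = 1.

1.00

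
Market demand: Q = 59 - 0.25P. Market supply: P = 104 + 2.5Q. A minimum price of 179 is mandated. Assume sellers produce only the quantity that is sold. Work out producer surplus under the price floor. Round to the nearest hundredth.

Rewriting demand in inverse form: P = 236 - 4Q.
Free-market equilibrium: 236 - 4Q = 104 + 2.5Q gives Q* = 20.3077, P* = 154.7692.
At P = 179, buyers demand (236 - 179)/4 = 14.25 while sellers would supply more, so the quantity traded is 14.25 at price 179.
The supply price at Q = 14.25 is 139.625. PS is the trapezoid between 179 and supply over [0, 14.25]: (1/2)[(179 - 104) + (179 - 139.625)](14.25) = 814.9219.

814.92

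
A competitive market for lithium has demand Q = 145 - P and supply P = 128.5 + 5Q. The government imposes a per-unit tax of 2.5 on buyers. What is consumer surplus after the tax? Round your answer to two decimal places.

2.72

Rewriting demand in inverse form: P = 145 - Q.
Without the tax, 145 - Q = 128.5 + 5Q so Q* = 2.75 and P* = 142.25.
A tax on buyers shifts demand down by 2.5: (145 - 2.5) - Q = 128.5 + 5Q, so Q_t = 2.3333. Buyers pay P_b = 142.6667; sellers receive P_s = P_b - 2.5 = 140.1667.
CS = (1/2)(Q_t)(145 - P_b) = (1/2)(2.3333)(2.3333) = 2.7222.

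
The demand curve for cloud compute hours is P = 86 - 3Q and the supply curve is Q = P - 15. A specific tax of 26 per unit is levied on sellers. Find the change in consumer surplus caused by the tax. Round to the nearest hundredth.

-282.75

Rewriting supply in inverse form: P = 15 + Q.
Without the tax, 86 - 3Q = 15 + Q so Q* = 17.75 and P* = 32.75.
With the tax, sellers need 26 more per unit: 86 - 3Q = 15 + Q + 26, so Q_t = 11.25. Buyers pay P_b = 52.25; sellers receive P_s = P_b - 26 = 26.25.
CS falls from (1/2)(17.75)(53.25) = 472.5938 to (1/2)(11.25)(33.75) = 189.8438, a change of -282.75.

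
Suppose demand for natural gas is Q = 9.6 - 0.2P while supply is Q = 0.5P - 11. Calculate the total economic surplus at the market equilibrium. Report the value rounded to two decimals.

Rewriting demand in inverse form: P = 48 - 5Q.
Rewriting supply in inverse form: P = 22 + 2Q.
Setting demand equal to supply, 26 = 7Q, so Q* = 3.7143 and P* = 29.4286.
Total surplus is the full triangle between the curves from 0 to Q*: (1/2)(3.7143)(48 - 22) = 48.2857.

48.29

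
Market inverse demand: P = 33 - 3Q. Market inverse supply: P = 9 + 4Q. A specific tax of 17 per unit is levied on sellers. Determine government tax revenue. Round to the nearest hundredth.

17.00

Pre-tax equilibrium: 33 - 3Q = 9 + 4Q gives Q* = 3.4286, P* = 22.7143.
With the tax, sellers need 17 more per unit: 33 - 3Q = 9 + 4Q + 17, so Q_t = 1. Buyers pay P_b = 30; sellers receive P_s = P_b - 17 = 13.
Revenue is the tax times quantity traded: 17 x 1 = 17.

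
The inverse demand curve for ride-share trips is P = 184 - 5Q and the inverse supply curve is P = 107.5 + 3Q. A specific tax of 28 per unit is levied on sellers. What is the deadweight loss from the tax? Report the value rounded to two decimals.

49.00

Without the tax, 184 - 5Q = 107.5 + 3Q so Q* = 9.5625 and P* = 136.1875.
With the tax, sellers need 28 more per unit: 184 - 5Q = 107.5 + 3Q + 28, so Q_t = 6.0625. Buyers pay P_b = 153.6875; sellers receive P_s = P_b - 28 = 125.6875.
The welfare triangle lost has base Q* - Q_t = 3.5 and height t = 28, so DWL = (1/2)(3.5)(28) = 49.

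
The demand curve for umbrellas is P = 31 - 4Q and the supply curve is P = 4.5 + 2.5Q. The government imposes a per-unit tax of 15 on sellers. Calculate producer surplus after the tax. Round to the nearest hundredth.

Without the tax, 31 - 4Q = 4.5 + 2.5Q so Q* = 4.0769 and P* = 14.6923.
A tax on sellers shifts supply up by 15: 31 - 4Q = 4.5 + 2.5Q + 15, so Q_t = 1.7692. Buyers pay P_b = 23.9231; sellers receive P_s = P_b - 15 = 8.9231.
PS = (1/2)(Q_t)(P_s - 4.5) = (1/2)(1.7692)(4.4231) = 3.9127.

3.91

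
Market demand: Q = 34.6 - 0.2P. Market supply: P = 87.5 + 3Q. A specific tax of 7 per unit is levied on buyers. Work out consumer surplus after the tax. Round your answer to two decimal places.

240.71

Rewriting demand in inverse form: P = 173 - 5Q.
Pre-tax equilibrium: 173 - 5Q = 87.5 + 3Q gives Q* = 10.6875, P* = 119.5625.
With the tax, buyers' net willingness to pay falls by 7: (173 - 7) - 5Q = 87.5 + 3Q, so Q_t = 9.8125. Buyers pay P_b = 123.9375; sellers receive P_s = P_b - 7 = 116.9375.
Consumer surplus is the triangle under demand above P_b: (1/2)(9.8125)(173 - 123.9375) = 240.7129.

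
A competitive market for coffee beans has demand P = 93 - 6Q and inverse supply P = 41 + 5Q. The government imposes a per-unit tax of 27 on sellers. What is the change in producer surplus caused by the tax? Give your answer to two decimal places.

Without the tax, 93 - 6Q = 41 + 5Q so Q* = 4.7273 and P* = 64.6364.
With the tax, sellers need 27 more per unit: 93 - 6Q = 41 + 5Q + 27, so Q_t = 2.2727. Buyers pay P_b = 79.3636; sellers receive P_s = P_b - 27 = 52.3636.
PS falls from (1/2)(4.7273)(23.6364) = 55.8678 to (1/2)(2.2727)(11.3636) = 12.9132, a change of -42.9545.

-42.95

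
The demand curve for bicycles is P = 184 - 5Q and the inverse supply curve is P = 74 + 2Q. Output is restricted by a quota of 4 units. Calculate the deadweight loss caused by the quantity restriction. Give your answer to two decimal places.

480.29

Without the quota, 184 - 5Q = 74 + 2Q gives Q* = 15.7143.
At Q = 4 the demand price is 184 - 5(4) = 164 and the supply price is 74 + 2(4) = 82.
Deadweight loss is the triangle between the curves from 4 to 15.7143: (1/2)(164 - 82)(15.7143 - 4) = 480.2857.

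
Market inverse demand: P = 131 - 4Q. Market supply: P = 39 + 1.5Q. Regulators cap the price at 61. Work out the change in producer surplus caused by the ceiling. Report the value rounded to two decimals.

Without the control, 131 - 4Q = 39 + 1.5Q so Q* = 16.7273 and P* = 64.0909.
At P = 61, sellers supply (61 - 39)/1.5 = 14.6667 while buyers want more, so the quantity traded is 14.6667 at price 61.
PS goes from (1/2)(16.7273)(25.0909) = 209.8512 to 161.3333 (computed as (61 - 39)(14.6667) - (1/2)(1.5)(14.6667)^2), a change of -48.5179.

-48.52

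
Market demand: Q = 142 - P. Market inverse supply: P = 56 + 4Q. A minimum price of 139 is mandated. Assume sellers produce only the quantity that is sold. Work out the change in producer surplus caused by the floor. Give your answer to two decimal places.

-360.68

Rewriting demand in inverse form: P = 142 - Q.
Free-market equilibrium: 142 - Q = 56 + 4Q gives Q* = 17.2, P* = 124.8.
At P = 139, buyers demand (142 - 139)/1 = 3 while sellers would supply more, so the quantity traded is 3 at price 139.
PS goes from (1/2)(17.2)(68.8) = 591.68 to 231 (computed as (139 - 56)(3) - (1/2)(4)(3)^2), a change of -360.68.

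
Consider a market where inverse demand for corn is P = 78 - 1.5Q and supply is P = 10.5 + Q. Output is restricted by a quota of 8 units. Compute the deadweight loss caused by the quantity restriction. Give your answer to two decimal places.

451.25

Unrestricted equilibrium: Q* = (78 - 10.5)/(1.5 + 1) = 27.
At Q = 8 the demand price is 78 - 1.5(8) = 66 and the supply price is 10.5 + (8) = 18.5.
Deadweight loss is the triangle between the curves from 8 to 27: (1/2)(66 - 18.5)(27 - 8) = 451.25.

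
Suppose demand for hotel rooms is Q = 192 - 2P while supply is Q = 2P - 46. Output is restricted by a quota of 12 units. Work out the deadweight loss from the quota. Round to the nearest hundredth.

1860.50

Rewriting demand in inverse form: P = 96 - 0.5Q.
Rewriting supply in inverse form: P = 23 + 0.5Q.
Unrestricted equilibrium: Q* = (96 - 23)/(0.5 + 0.5) = 73.
At Q = 12 the demand price is 96 - 0.5(12) = 90 and the supply price is 23 + 0.5(12) = 29.
Deadweight loss is the triangle between the curves from 12 to 73: (1/2)(90 - 29)(73 - 12) = 1860.5.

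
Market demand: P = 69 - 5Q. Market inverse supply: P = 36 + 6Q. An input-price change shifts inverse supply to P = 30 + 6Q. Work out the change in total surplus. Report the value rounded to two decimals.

19.64

Initial equilibrium: Q_0 = 3, P_0 = 54; CS_0 = (1/2)(3)(15) = 22.5, PS_0 = (1/2)(3)(18) = 27.
New equilibrium: 69 - 5Q = 30 + 6Q gives Q_1 = 3.5455, P_1 = 51.2727; CS_1 = 31.4256, PS_1 = 37.7107.
Change in total surplus = (31.4256 + 37.7107) - (22.5 + 27) = 19.6364.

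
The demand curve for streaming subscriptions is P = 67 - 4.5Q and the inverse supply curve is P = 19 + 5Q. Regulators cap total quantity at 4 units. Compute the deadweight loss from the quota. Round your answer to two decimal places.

Without the quota, 67 - 4.5Q = 19 + 5Q gives Q* = 5.0526.
At Q = 4 the demand price is 67 - 4.5(4) = 49 and the supply price is 19 + 5(4) = 39.
DWL = (1/2)(gap between curves at 4) x (Q* - 4) = (1/2)(10)(1.0526) = 5.2632.

5.26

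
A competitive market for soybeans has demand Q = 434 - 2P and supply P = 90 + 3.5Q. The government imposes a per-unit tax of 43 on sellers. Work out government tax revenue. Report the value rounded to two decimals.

903.00

Rewriting demand in inverse form: P = 217 - 0.5Q.
Pre-tax equilibrium: 217 - 0.5Q = 90 + 3.5Q gives Q* = 31.75, P* = 201.125.
With the tax, sellers need 43 more per unit: 217 - 0.5Q = 90 + 3.5Q + 43, so Q_t = 21. Buyers pay P_b = 206.5; sellers receive P_s = P_b - 43 = 163.5.
Tax revenue = t x Q_t = 43 x 21 = 903.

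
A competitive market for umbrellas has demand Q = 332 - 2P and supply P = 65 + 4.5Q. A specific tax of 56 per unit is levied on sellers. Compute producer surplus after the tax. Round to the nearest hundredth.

182.25

Rewriting demand in inverse form: P = 166 - 0.5Q.
Without the tax, 166 - 0.5Q = 65 + 4.5Q so Q* = 20.2 and P* = 155.9.
With the tax, sellers need 56 more per unit: 166 - 0.5Q = 65 + 4.5Q + 56, so Q_t = 9. Buyers pay P_b = 161.5; sellers receive P_s = P_b - 56 = 105.5.
PS = (1/2)(Q_t)(P_s - 65) = (1/2)(9)(40.5) = 182.25.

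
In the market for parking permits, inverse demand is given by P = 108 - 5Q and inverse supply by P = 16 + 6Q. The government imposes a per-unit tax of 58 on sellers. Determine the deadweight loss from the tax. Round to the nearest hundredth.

152.91

Without the tax, 108 - 5Q = 16 + 6Q so Q* = 8.3636 and P* = 66.1818.
A tax on sellers shifts supply up by 58: 108 - 5Q = 16 + 6Q + 58, so Q_t = 3.0909. Buyers pay P_b = 92.5455; sellers receive P_s = P_b - 58 = 34.5455.
Deadweight loss is the triangle between the curves from Q_t to Q*: (1/2)(8.3636 - 3.0909)(58) = 152.9091.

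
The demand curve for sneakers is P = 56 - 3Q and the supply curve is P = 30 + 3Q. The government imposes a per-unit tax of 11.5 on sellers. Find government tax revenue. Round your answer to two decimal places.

Without the tax, 56 - 3Q = 30 + 3Q so Q* = 4.3333 and P* = 43.
With the tax, sellers need 11.5 more per unit: 56 - 3Q = 30 + 3Q + 11.5, so Q_t = 2.4167. Buyers pay P_b = 48.75; sellers receive P_s = P_b - 11.5 = 37.25.
Revenue is the tax times quantity traded: 11.5 x 2.4167 = 27.7917.

27.79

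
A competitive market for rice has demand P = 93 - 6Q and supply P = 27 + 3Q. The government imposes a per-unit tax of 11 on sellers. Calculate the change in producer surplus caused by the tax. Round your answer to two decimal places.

Pre-tax equilibrium: 93 - 6Q = 27 + 3Q gives Q* = 7.3333, P* = 49.
With the tax, sellers need 11 more per unit: 93 - 6Q = 27 + 3Q + 11, so Q_t = 6.1111. Buyers pay P_b = 56.3333; sellers receive P_s = P_b - 11 = 45.3333.
PS falls from (1/2)(7.3333)(22) = 80.6667 to (1/2)(6.1111)(18.3333) = 56.0185, a change of -24.6481.

-24.65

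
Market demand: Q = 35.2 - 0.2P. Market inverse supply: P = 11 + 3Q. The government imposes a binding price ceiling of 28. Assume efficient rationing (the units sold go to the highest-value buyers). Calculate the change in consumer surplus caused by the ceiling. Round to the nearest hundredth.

Rewriting demand in inverse form: P = 176 - 5Q.
Without the control, 176 - 5Q = 11 + 3Q so Q* = 20.625 and P* = 72.875.
At P = 28, sellers supply (28 - 11)/3 = 5.6667 while buyers want more, so the quantity traded is 5.6667 at price 28.
CS goes from (1/2)(20.625)(103.125) = 1063.4766 to 758.3889 (computed as (176 - 28)(5.6667) - (1/2)(5)(5.6667)^2), a change of -305.0877.

-305.09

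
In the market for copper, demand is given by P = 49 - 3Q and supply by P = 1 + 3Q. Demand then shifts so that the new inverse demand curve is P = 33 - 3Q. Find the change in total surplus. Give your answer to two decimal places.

-106.67

Initial equilibrium: Q_0 = 8, P_0 = 25; CS_0 = (1/2)(8)(24) = 96, PS_0 = (1/2)(8)(24) = 96.
New equilibrium: 33 - 3Q = 1 + 3Q gives Q_1 = 5.3333, P_1 = 17; CS_1 = 42.6667, PS_1 = 42.6667.
Change in total surplus = (42.6667 + 42.6667) - (96 + 96) = -106.6667.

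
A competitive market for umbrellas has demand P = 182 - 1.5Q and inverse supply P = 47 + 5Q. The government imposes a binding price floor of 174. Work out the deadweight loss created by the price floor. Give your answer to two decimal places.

774.37

Free-market equilibrium: 182 - 1.5Q = 47 + 5Q gives Q* = 20.7692, P* = 150.8462.
At the floor price 174, quantity demanded is (182 - 174)/1.5 = 5.3333; demand is the short side, so Q = 5.3333 trades at P = 174.
At Q = 5.3333 the demand price is 174 and the supply price is 73.6667. Deadweight loss is the triangle between the curves from 5.3333 to 20.7692: (1/2)(174 - 73.6667)(20.7692 - 5.3333) = 774.3675.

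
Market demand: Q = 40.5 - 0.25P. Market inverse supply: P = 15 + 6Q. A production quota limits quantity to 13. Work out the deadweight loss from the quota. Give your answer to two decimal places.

14.45

Rewriting demand in inverse form: P = 162 - 4Q.
Unrestricted equilibrium: Q* = (162 - 15)/(4 + 6) = 14.7.
At Q = 13 the demand price is 162 - 4(13) = 110 and the supply price is 15 + 6(13) = 93.
Deadweight loss is the triangle between the curves from 13 to 14.7: (1/2)(110 - 93)(14.7 - 13) = 14.45.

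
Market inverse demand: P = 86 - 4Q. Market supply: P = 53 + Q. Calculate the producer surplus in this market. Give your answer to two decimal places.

Equilibrium: 86 - 4Q = 53 + Q, so Q* = 6.6 and P* = 59.6.
The supply curve's price intercept is 53, so PS = (1/2)(Q*)(P* - 53) = (1/2)(6.6)(6.6) = 21.78.

21.78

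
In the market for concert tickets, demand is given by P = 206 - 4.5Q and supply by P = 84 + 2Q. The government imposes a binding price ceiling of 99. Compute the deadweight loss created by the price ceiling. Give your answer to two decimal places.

412.74

Free-market equilibrium: 206 - 4.5Q = 84 + 2Q gives Q* = 18.7692, P* = 121.5385.
At the ceiling price 99, quantity supplied is (99 - 84)/2 = 7.5; supply is the short side, so Q = 7.5 trades at P = 99.
At Q = 7.5 the demand price is 172.25 and the supply price is 99. Deadweight loss is the triangle between the curves from 7.5 to 18.7692: (1/2)(172.25 - 99)(18.7692 - 7.5) = 412.7356.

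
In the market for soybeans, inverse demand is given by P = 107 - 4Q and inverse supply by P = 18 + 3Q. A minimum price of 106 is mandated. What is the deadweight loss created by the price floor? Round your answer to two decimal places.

Free-market equilibrium: 107 - 4Q = 18 + 3Q gives Q* = 12.7143, P* = 56.1429.
At P = 106, buyers demand (107 - 106)/4 = 0.25 while sellers would supply more, so the quantity traded is 0.25 at price 106.
The lost-trades triangle has base Q* - 0.25 = 12.4643 and height equal to the gap between the curves at Q = 0.25, which is 106 - 18.75 = 87.25. DWL = (1/2)(12.4643)(87.25) = 543.7545.

543.75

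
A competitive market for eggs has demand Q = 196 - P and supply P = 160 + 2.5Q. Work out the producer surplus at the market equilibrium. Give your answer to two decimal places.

Rewriting demand in inverse form: P = 196 - Q.
Equilibrium: 196 - Q = 160 + 2.5Q, so Q* = 10.2857 and P* = 185.7143.
Producer surplus is the triangle above supply below P*: (1/2)(10.2857)(185.7143 - 160) = (1/2)(10.2857)(25.7143) = 132.2449.

132.24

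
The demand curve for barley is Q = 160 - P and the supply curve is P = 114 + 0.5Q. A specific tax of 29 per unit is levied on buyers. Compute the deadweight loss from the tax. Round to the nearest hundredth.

Rewriting demand in inverse form: P = 160 - Q.
Without the tax, 160 - Q = 114 + 0.5Q so Q* = 30.6667 and P* = 129.3333.
With the tax, buyers' net willingness to pay falls by 29: (160 - 29) - Q = 114 + 0.5Q, so Q_t = 11.3333. Buyers pay P_b = 148.6667; sellers receive P_s = P_b - 29 = 119.6667.
The welfare triangle lost has base Q* - Q_t = 19.3333 and height t = 29, so DWL = (1/2)(19.3333)(29) = 280.3333.

280.33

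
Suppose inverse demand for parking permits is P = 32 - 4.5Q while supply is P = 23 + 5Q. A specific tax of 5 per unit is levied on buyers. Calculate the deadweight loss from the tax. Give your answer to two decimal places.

Pre-tax equilibrium: 32 - 4.5Q = 23 + 5Q gives Q* = 0.9474, P* = 27.7368.
With the tax, buyers' net willingness to pay falls by 5: (32 - 5) - 4.5Q = 23 + 5Q, so Q_t = 0.4211. Buyers pay P_b = 30.1053; sellers receive P_s = P_b - 5 = 25.1053.
Deadweight loss is the triangle between the curves from Q_t to Q*: (1/2)(0.9474 - 0.4211)(5) = 1.3158.

1.32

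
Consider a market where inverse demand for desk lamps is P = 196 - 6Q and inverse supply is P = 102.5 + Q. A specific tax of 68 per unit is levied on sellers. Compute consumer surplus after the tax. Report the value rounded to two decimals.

Without the tax, 196 - 6Q = 102.5 + Q so Q* = 13.3571 and P* = 115.8571.
A tax on sellers shifts supply up by 68: 196 - 6Q = 102.5 + Q + 68, so Q_t = 3.6429. Buyers pay P_b = 174.1429; sellers receive P_s = P_b - 68 = 106.1429.
CS = (1/2)(Q_t)(196 - P_b) = (1/2)(3.6429)(21.8571) = 39.8112.

39.81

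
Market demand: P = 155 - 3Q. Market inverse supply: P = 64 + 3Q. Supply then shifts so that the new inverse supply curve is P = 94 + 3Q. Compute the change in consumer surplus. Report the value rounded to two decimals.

-190.00

Initial equilibrium: Q_0 = 15.1667, P_0 = 109.5; CS_0 = (1/2)(15.1667)(45.5) = 345.0417, PS_0 = (1/2)(15.1667)(45.5) = 345.0417.
New equilibrium: 155 - 3Q = 94 + 3Q gives Q_1 = 10.1667, P_1 = 124.5; CS_1 = 155.0417, PS_1 = 155.0417.
Change in consumer surplus = 155.0417 - 345.0417 = -190.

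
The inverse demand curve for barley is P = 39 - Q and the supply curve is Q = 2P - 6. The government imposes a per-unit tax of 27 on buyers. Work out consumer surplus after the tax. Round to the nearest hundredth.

18.00

Rewriting supply in inverse form: P = 3 + 0.5Q.
Without the tax, 39 - Q = 3 + 0.5Q so Q* = 24 and P* = 15.
A tax on buyers shifts demand down by 27: (39 - 27) - Q = 3 + 0.5Q, so Q_t = 6. Buyers pay P_b = 33; sellers receive P_s = P_b - 27 = 6.
CS = (1/2)(Q_t)(39 - P_b) = (1/2)(6)(6) = 18.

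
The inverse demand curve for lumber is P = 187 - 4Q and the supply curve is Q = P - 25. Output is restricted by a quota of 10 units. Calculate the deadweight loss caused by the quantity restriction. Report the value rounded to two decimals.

Rewriting supply in inverse form: P = 25 + Q.
Unrestricted equilibrium: Q* = (187 - 25)/(4 + 1) = 32.4.
At Q = 10 the demand price is 187 - 4(10) = 147 and the supply price is 25 + (10) = 35.
Deadweight loss is the triangle between the curves from 10 to 32.4: (1/2)(147 - 35)(32.4 - 10) = 1254.4.

1254.40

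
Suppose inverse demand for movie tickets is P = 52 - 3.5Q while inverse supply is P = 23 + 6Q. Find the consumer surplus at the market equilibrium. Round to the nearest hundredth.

Setting demand equal to supply, 29 = 9.5Q, so Q* = 3.0526 and P* = 41.3158.
Consumer surplus is the triangle under demand above P*: (1/2)(3.0526)(52 - 41.3158) = (1/2)(3.0526)(10.6842) = 16.3075.

16.31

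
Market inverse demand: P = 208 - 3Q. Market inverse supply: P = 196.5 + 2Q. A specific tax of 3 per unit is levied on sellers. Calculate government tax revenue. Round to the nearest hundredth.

5.10

Without the tax, 208 - 3Q = 196.5 + 2Q so Q* = 2.3 and P* = 201.1.
With the tax, sellers need 3 more per unit: 208 - 3Q = 196.5 + 2Q + 3, so Q_t = 1.7. Buyers pay P_b = 202.9; sellers receive P_s = P_b - 3 = 199.9.
Tax revenue = t x Q_t = 3 x 1.7 = 5.1.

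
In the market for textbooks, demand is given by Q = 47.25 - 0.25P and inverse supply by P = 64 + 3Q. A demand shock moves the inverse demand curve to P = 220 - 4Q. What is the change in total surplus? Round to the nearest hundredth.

Rewriting demand in inverse form: P = 189 - 4Q.
Initial equilibrium: Q_0 = 17.8571, P_0 = 117.5714; CS_0 = (1/2)(17.8571)(71.4286) = 637.7551, PS_0 = (1/2)(17.8571)(53.5714) = 478.3163.
New equilibrium: 220 - 4Q = 64 + 3Q gives Q_1 = 22.2857, P_1 = 130.8571; CS_1 = 993.3061, PS_1 = 744.9796.
Change in total surplus = (993.3061 + 744.9796) - (637.7551 + 478.3163) = 622.2143.

622.21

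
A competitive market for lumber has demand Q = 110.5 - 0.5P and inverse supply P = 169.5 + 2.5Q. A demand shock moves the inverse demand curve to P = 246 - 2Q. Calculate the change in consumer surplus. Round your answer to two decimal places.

158.02

Rewriting demand in inverse form: P = 221 - 2Q.
Initial equilibrium: Q_0 = 11.4444, P_0 = 198.1111; CS_0 = (1/2)(11.4444)(22.8889) = 130.9753, PS_0 = (1/2)(11.4444)(28.6111) = 163.7191.
New equilibrium: 246 - 2Q = 169.5 + 2.5Q gives Q_1 = 17, P_1 = 212; CS_1 = 289, PS_1 = 361.25.
Change in consumer surplus = 289 - 130.9753 = 158.0247.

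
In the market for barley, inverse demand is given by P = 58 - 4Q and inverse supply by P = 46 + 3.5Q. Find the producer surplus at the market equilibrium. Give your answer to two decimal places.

Setting demand equal to supply, 12 = 7.5Q, so Q* = 1.6 and P* = 51.6.
Producer surplus is the triangle above supply below P*: (1/2)(1.6)(51.6 - 46) = (1/2)(1.6)(5.6) = 4.48.

4.48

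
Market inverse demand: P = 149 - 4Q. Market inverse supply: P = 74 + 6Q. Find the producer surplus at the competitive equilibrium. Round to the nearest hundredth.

168.75

Setting demand equal to supply, 75 = 10Q, so Q* = 7.5 and P* = 119.
The supply curve's price intercept is 74, so PS = (1/2)(Q*)(P* - 74) = (1/2)(7.5)(45) = 168.75.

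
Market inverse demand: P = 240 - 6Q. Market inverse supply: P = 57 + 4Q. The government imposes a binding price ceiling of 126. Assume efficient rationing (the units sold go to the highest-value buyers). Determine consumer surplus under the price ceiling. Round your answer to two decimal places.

1073.81

Free-market equilibrium: 240 - 6Q = 57 + 4Q gives Q* = 18.3, P* = 130.2.
At the ceiling price 126, quantity supplied is (126 - 57)/4 = 17.25; supply is the short side, so Q = 17.25 trades at P = 126.
The demand price at Q = 17.25 is 136.5. CS is the trapezoid between demand and 126 over [0, 17.25]: (1/2)[(240 - 126) + (136.5 - 126)](17.25) = 1073.8125.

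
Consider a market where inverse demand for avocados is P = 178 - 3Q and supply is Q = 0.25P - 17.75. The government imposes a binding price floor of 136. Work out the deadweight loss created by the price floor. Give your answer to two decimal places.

5.79

Rewriting supply in inverse form: P = 71 + 4Q.
Without the control, 178 - 3Q = 71 + 4Q so Q* = 15.2857 and P* = 132.1429.
At the floor price 136, quantity demanded is (178 - 136)/3 = 14; demand is the short side, so Q = 14 trades at P = 136.
At Q = 14 the demand price is 136 and the supply price is 127. Deadweight loss is the triangle between the curves from 14 to 15.2857: (1/2)(136 - 127)(15.2857 - 14) = 5.7857.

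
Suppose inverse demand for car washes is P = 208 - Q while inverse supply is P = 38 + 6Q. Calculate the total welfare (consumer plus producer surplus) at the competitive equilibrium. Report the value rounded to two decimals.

2064.29

Set 208 - Q = 38 + 6Q, which gives 170 = 7Q, so Q* = 24.2857 and P* = 208 - (24.2857) = 183.7143.
CS = (1/2)(24.2857)(24.2857) = 294.898 and PS = (1/2)(24.2857)(145.7143) = 1769.3878, so total surplus = 2064.2857.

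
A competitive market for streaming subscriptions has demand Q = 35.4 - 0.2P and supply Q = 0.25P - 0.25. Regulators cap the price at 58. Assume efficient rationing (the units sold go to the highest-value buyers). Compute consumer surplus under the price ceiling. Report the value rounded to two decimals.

1188.09

Rewriting demand in inverse form: P = 177 - 5Q.
Rewriting supply in inverse form: P = 1 + 4Q.
Without the control, 177 - 5Q = 1 + 4Q so Q* = 19.5556 and P* = 79.2222.
At P = 58, sellers supply (58 - 1)/4 = 14.25 while buyers want more, so the quantity traded is 14.25 at price 58.
The demand price at Q = 14.25 is 105.75. CS is the trapezoid between demand and 58 over [0, 14.25]: (1/2)[(177 - 58) + (105.75 - 58)](14.25) = 1188.0938.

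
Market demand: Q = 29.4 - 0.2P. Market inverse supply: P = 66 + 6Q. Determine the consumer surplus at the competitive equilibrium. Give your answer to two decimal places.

Rewriting demand in inverse form: P = 147 - 5Q.
Setting demand equal to supply, 81 = 11Q, so Q* = 7.3636 and P* = 110.1818.
CS is the area between the demand curve and P* from 0 to Q*: (1/2)(7.3636)(36.8182) = 135.5579.

135.56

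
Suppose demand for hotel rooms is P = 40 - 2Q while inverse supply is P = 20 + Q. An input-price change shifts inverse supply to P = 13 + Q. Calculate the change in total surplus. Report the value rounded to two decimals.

Initial equilibrium: Q_0 = 6.6667, P_0 = 26.6667; CS_0 = (1/2)(6.6667)(13.3333) = 44.4444, PS_0 = (1/2)(6.6667)(6.6667) = 22.2222.
New equilibrium: 40 - 2Q = 13 + Q gives Q_1 = 9, P_1 = 22; CS_1 = 81, PS_1 = 40.5.
Change in total surplus = (81 + 40.5) - (44.4444 + 22.2222) = 54.8333.

54.83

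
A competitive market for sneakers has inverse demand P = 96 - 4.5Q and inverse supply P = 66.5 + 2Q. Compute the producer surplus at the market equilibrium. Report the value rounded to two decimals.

20.60

Equilibrium: 96 - 4.5Q = 66.5 + 2Q, so Q* = 4.5385 and P* = 75.5769.
PS is the area between P* and the supply curve from 0 to Q*: (1/2)(4.5385)(9.0769) = 20.5976.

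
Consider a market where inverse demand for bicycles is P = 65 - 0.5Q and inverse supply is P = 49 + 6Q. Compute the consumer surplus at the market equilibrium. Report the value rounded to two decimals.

Set 65 - 0.5Q = 49 + 6Q, which gives 16 = 6.5Q, so Q* = 2.4615 and P* = 65 - 0.5(2.4615) = 63.7692.
CS is the area between the demand curve and P* from 0 to Q*: (1/2)(2.4615)(1.2308) = 1.5148.

1.51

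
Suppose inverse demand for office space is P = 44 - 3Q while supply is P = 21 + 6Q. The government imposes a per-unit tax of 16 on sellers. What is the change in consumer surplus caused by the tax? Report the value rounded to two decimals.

Pre-tax equilibrium: 44 - 3Q = 21 + 6Q gives Q* = 2.5556, P* = 36.3333.
With the tax, sellers need 16 more per unit: 44 - 3Q = 21 + 6Q + 16, so Q_t = 0.7778. Buyers pay P_b = 41.6667; sellers receive P_s = P_b - 16 = 25.6667.
Consumers lose the trapezoid between P* and P_b out to Q_t plus the triangle from Q_t to Q*: change in CS = 0.9074 - 9.7963 = -8.8889.

-8.89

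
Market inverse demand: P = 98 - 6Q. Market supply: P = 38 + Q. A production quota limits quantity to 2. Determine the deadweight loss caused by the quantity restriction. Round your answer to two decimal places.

Without the quota, 98 - 6Q = 38 + Q gives Q* = 8.5714.
At Q = 2 the demand price is 98 - 6(2) = 86 and the supply price is 38 + (2) = 40.
DWL = (1/2)(gap between curves at 2) x (Q* - 2) = (1/2)(46)(6.5714) = 151.1429.

151.14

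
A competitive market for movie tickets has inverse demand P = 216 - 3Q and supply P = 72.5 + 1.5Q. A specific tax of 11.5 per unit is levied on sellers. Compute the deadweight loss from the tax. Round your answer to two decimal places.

14.69

Pre-tax equilibrium: 216 - 3Q = 72.5 + 1.5Q gives Q* = 31.8889, P* = 120.3333.
A tax on sellers shifts supply up by 11.5: 216 - 3Q = 72.5 + 1.5Q + 11.5, so Q_t = 29.3333. Buyers pay P_b = 128; sellers receive P_s = P_b - 11.5 = 116.5.
The welfare triangle lost has base Q* - Q_t = 2.5556 and height t = 11.5, so DWL = (1/2)(2.5556)(11.5) = 14.6944.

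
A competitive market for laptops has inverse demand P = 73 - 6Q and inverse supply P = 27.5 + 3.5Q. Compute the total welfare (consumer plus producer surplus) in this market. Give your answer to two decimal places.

108.96

Equilibrium: 73 - 6Q = 27.5 + 3.5Q, so Q* = 4.7895 and P* = 44.2632.
Total surplus is the full triangle between the curves from 0 to Q*: (1/2)(4.7895)(73 - 27.5) = 108.9605.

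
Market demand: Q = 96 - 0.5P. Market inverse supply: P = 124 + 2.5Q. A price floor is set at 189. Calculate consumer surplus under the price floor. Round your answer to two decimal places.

Rewriting demand in inverse form: P = 192 - 2Q.
Free-market equilibrium: 192 - 2Q = 124 + 2.5Q gives Q* = 15.1111, P* = 161.7778.
At the floor price 189, quantity demanded is (192 - 189)/2 = 1.5; demand is the short side, so Q = 1.5 trades at P = 189.
CS is the triangle under demand above 189: (1/2)(1.5)(192 - 189) = 2.25.

2.25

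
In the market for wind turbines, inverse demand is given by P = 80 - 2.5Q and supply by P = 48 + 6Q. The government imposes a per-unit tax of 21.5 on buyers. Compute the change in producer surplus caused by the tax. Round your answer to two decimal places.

Pre-tax equilibrium: 80 - 2.5Q = 48 + 6Q gives Q* = 3.7647, P* = 70.5882.
A tax on buyers shifts demand down by 21.5: (80 - 21.5) - 2.5Q = 48 + 6Q, so Q_t = 1.2353. Buyers pay P_b = 76.9118; sellers receive P_s = P_b - 21.5 = 55.4118.
PS falls from (1/2)(3.7647)(22.5882) = 42.519 to (1/2)(1.2353)(7.4118) = 4.5779, a change of -37.9412.

-37.94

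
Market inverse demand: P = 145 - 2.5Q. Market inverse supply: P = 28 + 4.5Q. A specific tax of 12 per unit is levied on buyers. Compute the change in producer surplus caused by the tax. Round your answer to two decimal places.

Without the tax, 145 - 2.5Q = 28 + 4.5Q so Q* = 16.7143 and P* = 103.2143.
A tax on buyers shifts demand down by 12: (145 - 12) - 2.5Q = 28 + 4.5Q, so Q_t = 15. Buyers pay P_b = 107.5; sellers receive P_s = P_b - 12 = 95.5.
Producers lose the trapezoid between P_s and P* out to Q_t plus the triangle from Q_t to Q*: change in PS = 506.25 - 628.5765 = -122.3265.

-122.33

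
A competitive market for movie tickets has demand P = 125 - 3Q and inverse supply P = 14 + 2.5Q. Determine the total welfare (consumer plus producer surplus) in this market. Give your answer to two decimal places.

1120.09

Setting demand equal to supply, 111 = 5.5Q, so Q* = 20.1818 and P* = 64.4545.
Total surplus is the full triangle between the curves from 0 to Q*: (1/2)(20.1818)(125 - 14) = 1120.0909.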